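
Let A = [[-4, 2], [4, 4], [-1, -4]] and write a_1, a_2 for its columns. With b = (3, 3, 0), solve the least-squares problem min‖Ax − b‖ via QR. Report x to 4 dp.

x = (-0.2069, 0.5690)

q_1 = a_1/‖a_1‖ = (-4, 4, -1)/5.7446 = (-0.6963, 0.6963, -0.1741).
r_{12} = q_1·a_2 = 2.0889.
u_2 = a_2 − 2.0889·q_1 = (3.4545, 2.5455, -3.6364).
‖u_2‖ = 5.6246, so q_2 = (0.6142, 0.4526, -0.6465).
Qᵀb = (0.0000, 3.2002).
Back-substitute: x_2 = 3.2002/5.6246 = 0.5690.
x_1 = (0.0000 − 2.0889·0.5690)/5.7446 = -0.2069.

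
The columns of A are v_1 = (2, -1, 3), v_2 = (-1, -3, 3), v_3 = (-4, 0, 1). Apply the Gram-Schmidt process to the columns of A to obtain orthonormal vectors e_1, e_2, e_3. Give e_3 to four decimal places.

v_1 = (2, -1, 3); ‖v_1‖ = 3.7417, so e_1 = (0.5345, -0.2673, 0.8018).
e_1·v_2 = 0.5345·(-1) + (-0.2673)·(-3) + 0.8018·3 = 2.6726.
u_2 = v_2 − 2.6726·e_1 = (-2.4286, -2.2857, 0.8571).
‖u_2‖ = 3.4434, so e_2 = (-0.7053, -0.6638, 0.2489).
e_1·v_3 = 0.5345·(-4) + (-0.2673)·0 + 0.8018·1 = -1.3363; e_2·v_3 = (-0.7053)·(-4) + (-0.6638)·0 + 0.2489·1 = 3.0700.
u_3 = v_3 + 1.3363·e_1 − 3.0700·e_2 = (-1.1205, 1.6807, 1.3072).
‖u_3‖ = 2.4061, so e_3 = (-0.4657, 0.6985, 0.5433).

e_3 = (-0.4657, 0.6985, 0.5433)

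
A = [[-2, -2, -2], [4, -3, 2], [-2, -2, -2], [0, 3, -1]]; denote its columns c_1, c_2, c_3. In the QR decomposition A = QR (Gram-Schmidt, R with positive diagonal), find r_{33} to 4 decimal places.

r_{33} = 1.4912

e_1 = c_1/‖c_1‖ = (-2, 4, -2, 0)/4.8990 = (-0.4082, 0.8165, -0.4082, 0.0000).
r_{12} = e_1·c_2 = -0.8165.
u_2 = c_2 + 0.8165·e_1 = (-2.3333, -2.3333, -2.3333, 3.0000).
‖u_2‖ = 5.0332, so e_2 = (-0.4636, -0.4636, -0.4636, 0.5960).
r_{13} = e_1·c_3 = 3.2660; r_{23} = e_2·c_3 = 0.3311.
u_3 = c_3 − 3.2660·e_1 − 0.3311·e_2 = (-0.5132, -0.5132, -0.5132, -1.1974).
r_{33} = ‖u_3‖ = 1.4912.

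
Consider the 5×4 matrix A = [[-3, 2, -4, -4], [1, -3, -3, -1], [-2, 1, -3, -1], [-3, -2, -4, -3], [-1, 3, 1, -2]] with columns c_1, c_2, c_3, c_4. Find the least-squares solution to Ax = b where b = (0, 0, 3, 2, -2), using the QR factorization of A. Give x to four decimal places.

c_1 = (-3, 1, -2, -3, -1); ‖c_1‖ = 4.8990, so e_1 = (-0.6124, 0.2041, -0.4082, -0.6124, -0.2041).
e_1·c_2 = (-0.6124)·2 + 0.2041·(-3) + (-0.4082)·1 + (-0.6124)·(-2) + (-0.2041)·3 = -1.6330.
u_2 = c_2 + 1.6330·e_1 = (1.0000, -2.6667, 0.3333, -3.0000, 2.6667).
‖u_2‖ = 4.9329, so e_2 = (0.2027, -0.5406, 0.0676, -0.6082, 0.5406).
e_1·c_3 = (-0.6124)·(-4) + 0.2041·(-3) + (-0.4082)·(-3) + (-0.6124)·(-4) + (-0.2041)·1 = 5.3072; e_2·c_3 = 0.2027·(-4) + (-0.5406)·(-3) + 0.0676·(-3) + (-0.6082)·(-4) + 0.5406·1 = 3.5814.
u_3 = c_3 − 5.3072·e_1 − 3.5814·e_2 = (-1.4760, -2.1473, -1.0753, 1.4281, 0.1473).
‖u_3‖ = 3.1634, so e_3 = (-0.4666, -0.6788, -0.3399, 0.4514, 0.0466).
e_1·c_4 = (-0.6124)·(-4) + 0.2041·(-1) + (-0.4082)·(-1) + (-0.6124)·(-3) + (-0.2041)·(-2) = 4.8990; e_2·c_4 = 0.2027·(-4) + (-0.5406)·(-1) + 0.0676·(-1) + (-0.6082)·(-3) + 0.5406·(-2) = 0.4054; e_3·c_4 = (-0.4666)·(-4) + (-0.6788)·(-1) + (-0.3399)·(-1) + 0.4514·(-3) + 0.0466·(-2) = 1.4377.
u_4 = c_4 − 4.8990·e_1 − 0.4054·e_2 − 1.4377·e_3 = (-0.4114, -0.8049, 1.4613, -0.4025, -1.2861).
‖u_4‖ = 2.1837, so e_4 = (-0.1884, -0.3686, 0.6692, -0.1843, -0.5890).
Qᵀb = (-2.0412, -2.0948, -0.2100, 2.8169).
Back-substitute: x_4 = 2.8169/2.1837 = 1.2899.
x_3 = (-0.2100 − 1.4377·1.2899)/3.1634 = -0.6526.
x_2 = (-2.0948 − 3.5814·(-0.6526) − 0.4054·1.2899)/4.9329 = -0.0568.
x_1 = (-2.0412 + 1.6330·(-0.0568) − 5.3072·(-0.6526) − 4.8990·1.2899)/4.8990 = -1.0185.

x = (-1.0185, -0.0568, -0.6526, 1.2899)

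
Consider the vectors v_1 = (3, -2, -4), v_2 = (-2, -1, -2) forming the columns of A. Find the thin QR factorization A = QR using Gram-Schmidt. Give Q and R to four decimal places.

q_1 = v_1/‖v_1‖ = (3, -2, -4)/5.3852 = (0.5571, -0.3714, -0.7428).
r_{12} = q_1·v_2 = 0.7428.
u_2 = v_2 − 0.7428·q_1 = (-2.4138, -0.7241, -1.4483).
‖u_2‖ = 2.9066, so q_2 = (-0.8305, -0.2491, -0.4983).

Q = [[0.5571, -0.8305], [-0.3714, -0.2491], [-0.7428, -0.4983]], R = [[5.3852, 0.7428], [0.0000, 2.9066]]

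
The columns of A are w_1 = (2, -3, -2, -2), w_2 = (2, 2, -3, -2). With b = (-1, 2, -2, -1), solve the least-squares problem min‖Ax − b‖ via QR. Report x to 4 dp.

w_1 = (2, -3, -2, -2); ‖w_1‖ = 4.5826, so q_1 = (0.4364, -0.6547, -0.4364, -0.4364).
q_1·w_2 = 0.4364·2 + (-0.6547)·2 + (-0.4364)·(-3) + (-0.4364)·(-2) = 1.7457.
u_2 = w_2 − 1.7457·q_1 = (1.2381, 3.1429, -2.2381, -1.2381).
‖u_2‖ = 4.2370, so q_2 = (0.2922, 0.7418, -0.5282, -0.2922).
Qᵀb = (-0.4364, 2.5400).
Back-substitute: x_2 = 2.5400/4.2370 = 0.5995.
x_1 = (-0.4364 − 1.7457·0.5995)/4.5826 = -0.3236.

x = (-0.3236, 0.5995)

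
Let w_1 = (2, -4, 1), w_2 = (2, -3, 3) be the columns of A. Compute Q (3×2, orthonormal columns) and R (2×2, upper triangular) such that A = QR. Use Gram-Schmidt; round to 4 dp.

w_1 = (2, -4, 1); ‖w_1‖ = 4.5826, so e_1 = (0.4364, -0.8729, 0.2182).
e_1·w_2 = 0.4364·2 + (-0.8729)·(-3) + 0.2182·3 = 4.1461.
u_2 = w_2 − 4.1461·e_1 = (0.1905, 0.6190, 2.0952).
‖u_2‖ = 2.1931, so e_2 = (0.0869, 0.2823, 0.9554).

Q = [[0.4364, 0.0869], [-0.8729, 0.2823], [0.2182, 0.9554]], R = [[4.5826, 4.1461], [0.0000, 2.1931]]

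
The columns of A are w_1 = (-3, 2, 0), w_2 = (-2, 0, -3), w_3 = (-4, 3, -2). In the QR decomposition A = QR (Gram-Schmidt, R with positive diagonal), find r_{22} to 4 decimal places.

r_{22} = 3.1986

e_1 = w_1/‖w_1‖ = (-3, 2, 0)/3.6056 = (-0.8321, 0.5547, 0.0000).
r_{12} = e_1·w_2 = 1.6641.
u_2 = w_2 − 1.6641·e_1 = (-0.6154, -0.9231, -3.0000).
r_{22} = ‖u_2‖ = 3.1986.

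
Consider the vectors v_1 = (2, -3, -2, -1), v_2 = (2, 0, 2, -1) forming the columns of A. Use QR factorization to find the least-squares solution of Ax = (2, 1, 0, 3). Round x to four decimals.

x = (-0.1180, 0.1242)

v_1 = (2, -3, -2, -1); ‖v_1‖ = 4.2426, so e_1 = (0.4714, -0.7071, -0.4714, -0.2357).
e_1·v_2 = 0.4714·2 + (-0.7071)·0 + (-0.4714)·2 + (-0.2357)·(-1) = 0.2357.
u_2 = v_2 − 0.2357·e_1 = (1.8889, 0.1667, 2.1111, -0.9444).
‖u_2‖ = 2.9907, so e_2 = (0.6316, 0.0557, 0.7059, -0.3158).
Qᵀb = (-0.4714, 0.3715).
Back-substitute: x_2 = 0.3715/2.9907 = 0.1242.
x_1 = (-0.4714 − 0.2357·0.1242)/4.2426 = -0.1180.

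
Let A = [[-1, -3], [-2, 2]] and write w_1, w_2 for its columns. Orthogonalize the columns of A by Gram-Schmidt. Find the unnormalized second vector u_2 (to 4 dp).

u_2 = (-3.2000, 1.6000)

w_1 = (-1, -2); ‖w_1‖ = 2.2361, so q_1 = (-0.4472, -0.8944).
q_1·w_2 = (-0.4472)·(-3) + (-0.8944)·2 = -0.4472.
u_2 = w_2 + 0.4472·q_1 = (-3.2000, 1.6000).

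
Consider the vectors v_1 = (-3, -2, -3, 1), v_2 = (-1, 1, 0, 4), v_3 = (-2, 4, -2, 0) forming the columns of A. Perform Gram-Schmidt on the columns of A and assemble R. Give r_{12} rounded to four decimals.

e_1 = v_1/‖v_1‖ = (-3, -2, -3, 1)/4.7958 = (-0.6255, -0.4170, -0.6255, 0.2085).
r_{12} = e_1·v_2 = 1.0426.

r_{12} = 1.0426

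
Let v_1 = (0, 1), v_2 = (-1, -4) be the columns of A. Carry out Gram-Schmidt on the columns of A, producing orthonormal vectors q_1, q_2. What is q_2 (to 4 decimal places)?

v_1 = (0, 1); ‖v_1‖ = 1.0000, so q_1 = (0.0000, 1.0000).
q_1·v_2 = 0.0000·(-1) + 1.0000·(-4) = -4.0000.
u_2 = v_2 + 4.0000·q_1 = (-1.0000, 0.0000).
‖u_2‖ = 1.0000, so q_2 = (-1.0000, 0.0000).

q_2 = (-1.0000, 0.0000)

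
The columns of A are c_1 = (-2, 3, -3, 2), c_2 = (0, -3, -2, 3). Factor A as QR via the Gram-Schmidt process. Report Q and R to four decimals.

Q = [[-0.3922, 0.0496], [0.5883, -0.7191], [-0.5883, -0.3554], [0.3922, 0.5951]], R = [[5.0990, 0.5883], [0.0000, 4.6534]]

e_1 = c_1/‖c_1‖ = (-2, 3, -3, 2)/5.0990 = (-0.3922, 0.5883, -0.5883, 0.3922).
r_{12} = e_1·c_2 = 0.5883.
u_2 = c_2 − 0.5883·e_1 = (0.2308, -3.3462, -1.6538, 2.7692).
‖u_2‖ = 4.6534, so e_2 = (0.0496, -0.7191, -0.3554, 0.5951).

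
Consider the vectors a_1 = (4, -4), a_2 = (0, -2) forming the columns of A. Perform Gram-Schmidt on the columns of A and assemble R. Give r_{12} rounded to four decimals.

a_1 = (4, -4); ‖a_1‖ = 5.6569, so e_1 = (0.7071, -0.7071).
r_{12} = e_1·a_2 = 1.4142.

r_{12} = 1.4142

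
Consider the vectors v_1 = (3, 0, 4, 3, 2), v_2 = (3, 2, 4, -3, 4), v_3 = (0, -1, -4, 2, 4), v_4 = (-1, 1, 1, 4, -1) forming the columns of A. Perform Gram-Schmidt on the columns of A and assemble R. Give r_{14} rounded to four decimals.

r_{14} = 1.7844

v_1 = (3, 0, 4, 3, 2); ‖v_1‖ = 6.1644, so q_1 = (0.4867, 0.0000, 0.6489, 0.4867, 0.3244).
r_{14} = q_1·v_4 = 1.7844.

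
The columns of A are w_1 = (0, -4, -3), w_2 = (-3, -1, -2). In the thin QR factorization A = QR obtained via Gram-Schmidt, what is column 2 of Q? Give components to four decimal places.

e_1 = w_1/‖w_1‖ = (0, -4, -3)/5.0000 = (0.0000, -0.8000, -0.6000).
r_{12} = e_1·w_2 = 2.0000.
u_2 = w_2 − 2.0000·e_1 = (-3.0000, 0.6000, -0.8000).
‖u_2‖ = 3.1623, so e_2 = (-0.9487, 0.1897, -0.2530).

e_2 = (-0.9487, 0.1897, -0.2530)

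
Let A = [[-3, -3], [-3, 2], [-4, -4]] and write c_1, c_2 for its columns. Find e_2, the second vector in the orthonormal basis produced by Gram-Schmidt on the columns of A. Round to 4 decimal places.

e_2 = (-0.3087, 0.8575, -0.4116)

e_1 = c_1/‖c_1‖ = (-3, -3, -4)/5.8310 = (-0.5145, -0.5145, -0.6860).
r_{12} = e_1·c_2 = 3.2585.
u_2 = c_2 − 3.2585·e_1 = (-1.3235, 3.6765, -1.7647).
‖u_2‖ = 4.2875, so e_2 = (-0.3087, 0.8575, -0.4116).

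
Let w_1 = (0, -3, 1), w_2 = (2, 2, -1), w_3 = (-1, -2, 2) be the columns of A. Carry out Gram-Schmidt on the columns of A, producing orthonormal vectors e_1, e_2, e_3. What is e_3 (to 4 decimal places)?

e_1 = w_1/‖w_1‖ = (0, -3, 1)/3.1623 = (0.0000, -0.9487, 0.3162).
r_{12} = e_1·w_2 = -2.2136.
u_2 = w_2 + 2.2136·e_1 = (2.0000, -0.1000, -0.3000).
‖u_2‖ = 2.0248, so e_2 = (0.9877, -0.0494, -0.1482).
r_{13} = e_1·w_3 = 2.5298; r_{23} = e_2·w_3 = -1.1853.
u_3 = w_3 − 2.5298·e_1 + 1.1853·e_2 = (0.1707, 0.3415, 1.0244).
‖u_3‖ = 1.0932, so e_3 = (0.1562, 0.3123, 0.9370).

e_3 = (0.1562, 0.3123, 0.9370)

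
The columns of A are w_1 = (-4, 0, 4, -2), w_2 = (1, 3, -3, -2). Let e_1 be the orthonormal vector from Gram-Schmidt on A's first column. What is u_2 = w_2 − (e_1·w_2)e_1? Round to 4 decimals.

u_2 = (-0.3333, 3.0000, -1.6667, -2.6667)

w_1 = (-4, 0, 4, -2); ‖w_1‖ = 6.0000, so e_1 = (-0.6667, 0.0000, 0.6667, -0.3333).
e_1·w_2 = (-0.6667)·1 + 0.0000·3 + 0.6667·(-3) + (-0.3333)·(-2) = -2.0000.
u_2 = w_2 + 2.0000·e_1 = (-0.3333, 3.0000, -1.6667, -2.6667).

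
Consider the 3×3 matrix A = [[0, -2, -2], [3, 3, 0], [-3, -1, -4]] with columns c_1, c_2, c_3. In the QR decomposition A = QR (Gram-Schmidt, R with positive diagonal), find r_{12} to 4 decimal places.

c_1 = (0, 3, -3); ‖c_1‖ = 4.2426, so e_1 = (0.0000, 0.7071, -0.7071).
r_{12} = e_1·c_2 = 2.8284.

r_{12} = 2.8284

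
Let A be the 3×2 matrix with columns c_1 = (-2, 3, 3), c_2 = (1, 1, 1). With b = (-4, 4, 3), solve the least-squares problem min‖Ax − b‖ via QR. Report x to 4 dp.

x = (1.5000, -1.0000)

c_1 = (-2, 3, 3); ‖c_1‖ = 4.6904, so e_1 = (-0.4264, 0.6396, 0.6396).
e_1·c_2 = (-0.4264)·1 + 0.6396·1 + 0.6396·1 = 0.8528.
u_2 = c_2 − 0.8528·e_1 = (1.3636, 0.4545, 0.4545).
‖u_2‖ = 1.5076, so e_2 = (0.9045, 0.3015, 0.3015).
Qᵀb = (6.1828, -1.5076).
Back-substitute: x_2 = -1.5076/1.5076 = -1.0000.
x_1 = (6.1828 − 0.8528·(-1.0000))/4.6904 = 1.5000.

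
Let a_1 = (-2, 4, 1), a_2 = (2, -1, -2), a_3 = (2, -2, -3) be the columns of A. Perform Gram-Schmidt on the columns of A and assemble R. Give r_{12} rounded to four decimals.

a_1 = (-2, 4, 1); ‖a_1‖ = 4.5826, so e_1 = (-0.4364, 0.8729, 0.2182).
r_{12} = e_1·a_2 = -2.1822.

r_{12} = -2.1822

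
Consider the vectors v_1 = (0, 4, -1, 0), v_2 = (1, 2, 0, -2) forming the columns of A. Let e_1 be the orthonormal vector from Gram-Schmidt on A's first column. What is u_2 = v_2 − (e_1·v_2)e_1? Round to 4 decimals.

u_2 = (1.0000, 0.1176, 0.4706, -2.0000)

v_1 = (0, 4, -1, 0); ‖v_1‖ = 4.1231, so e_1 = (0.0000, 0.9701, -0.2425, 0.0000).
e_1·v_2 = 0.0000·1 + 0.9701·2 + (-0.2425)·0 + 0.0000·(-2) = 1.9403.
u_2 = v_2 − 1.9403·e_1 = (1.0000, 0.1176, 0.4706, -2.0000).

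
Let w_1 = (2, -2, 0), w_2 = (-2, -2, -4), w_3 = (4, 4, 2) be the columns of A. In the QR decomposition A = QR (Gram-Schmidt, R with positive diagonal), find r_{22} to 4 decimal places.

r_{22} = 4.8990

q_1 = w_1/‖w_1‖ = (2, -2, 0)/2.8284 = (0.7071, -0.7071, 0.0000).
r_{12} = q_1·w_2 = 0.0000.
u_2 = w_2 + 0.0000·q_1 = (-2.0000, -2.0000, -4.0000).
r_{22} = ‖u_2‖ = 4.8990.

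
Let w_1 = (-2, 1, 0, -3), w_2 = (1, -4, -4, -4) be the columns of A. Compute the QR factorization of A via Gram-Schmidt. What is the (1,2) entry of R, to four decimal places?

r_{12} = 1.6036

q_1 = w_1/‖w_1‖ = (-2, 1, 0, -3)/3.7417 = (-0.5345, 0.2673, 0.0000, -0.8018).
r_{12} = q_1·w_2 = 1.6036.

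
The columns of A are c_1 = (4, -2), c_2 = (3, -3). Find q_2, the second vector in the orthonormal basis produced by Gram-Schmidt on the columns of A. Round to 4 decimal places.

c_1 = (4, -2); ‖c_1‖ = 4.4721, so q_1 = (0.8944, -0.4472).
q_1·c_2 = 0.8944·3 + (-0.4472)·(-3) = 4.0249.
u_2 = c_2 − 4.0249·q_1 = (-0.6000, -1.2000).
‖u_2‖ = 1.3416, so q_2 = (-0.4472, -0.8944).

q_2 = (-0.4472, -0.8944)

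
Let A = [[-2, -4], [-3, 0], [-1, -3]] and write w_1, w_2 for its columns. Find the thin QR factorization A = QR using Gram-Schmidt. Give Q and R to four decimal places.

Q = [[-0.5345, -0.6005], [-0.8018, 0.5828], [-0.2673, -0.5475]], R = [[3.7417, 2.9399], [0.0000, 4.0444]]

w_1 = (-2, -3, -1); ‖w_1‖ = 3.7417, so q_1 = (-0.5345, -0.8018, -0.2673).
q_1·w_2 = (-0.5345)·(-4) + (-0.8018)·0 + (-0.2673)·(-3) = 2.9399.
u_2 = w_2 − 2.9399·q_1 = (-2.4286, 2.3571, -2.2143).
‖u_2‖ = 4.0444, so q_2 = (-0.6005, 0.5828, -0.5475).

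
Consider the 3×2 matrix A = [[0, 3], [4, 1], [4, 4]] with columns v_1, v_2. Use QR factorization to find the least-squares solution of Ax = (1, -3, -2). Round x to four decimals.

x = (-0.8333, 0.3333)

e_1 = v_1/‖v_1‖ = (0, 4, 4)/5.6569 = (0.0000, 0.7071, 0.7071).
r_{12} = e_1·v_2 = 3.5355.
u_2 = v_2 − 3.5355·e_1 = (3.0000, -1.5000, 1.5000).
‖u_2‖ = 3.6742, so e_2 = (0.8165, -0.4082, 0.4082).
Qᵀb = (-3.5355, 1.2247).
Back-substitute: x_2 = 1.2247/3.6742 = 0.3333.
x_1 = (-3.5355 − 3.5355·0.3333)/5.6569 = -0.8333.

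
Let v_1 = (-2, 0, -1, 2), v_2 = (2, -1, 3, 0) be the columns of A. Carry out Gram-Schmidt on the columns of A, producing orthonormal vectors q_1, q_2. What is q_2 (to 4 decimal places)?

q_2 = (0.1519, -0.3419, 0.7597, 0.5318)

q_1 = v_1/‖v_1‖ = (-2, 0, -1, 2)/3.0000 = (-0.6667, 0.0000, -0.3333, 0.6667).
r_{12} = q_1·v_2 = -2.3333.
u_2 = v_2 + 2.3333·q_1 = (0.4444, -1.0000, 2.2222, 1.5556).
‖u_2‖ = 2.9250, so q_2 = (0.1519, -0.3419, 0.7597, 0.5318).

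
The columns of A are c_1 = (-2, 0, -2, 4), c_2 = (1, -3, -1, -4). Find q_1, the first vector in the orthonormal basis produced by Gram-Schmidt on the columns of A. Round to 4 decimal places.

q_1 = (-0.4082, 0.0000, -0.4082, 0.8165)

c_1 = (-2, 0, -2, 4); ‖c_1‖ = 4.8990, so q_1 = (-0.4082, 0.0000, -0.4082, 0.8165).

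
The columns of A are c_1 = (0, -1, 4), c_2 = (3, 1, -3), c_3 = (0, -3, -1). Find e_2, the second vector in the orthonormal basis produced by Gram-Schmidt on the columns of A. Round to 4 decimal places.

e_2 = (0.9967, 0.0782, 0.0195)

c_1 = (0, -1, 4); ‖c_1‖ = 4.1231, so e_1 = (0.0000, -0.2425, 0.9701).
e_1·c_2 = 0.0000·3 + (-0.2425)·1 + 0.9701·(-3) = -3.1530.
u_2 = c_2 + 3.1530·e_1 = (3.0000, 0.2353, 0.0588).
‖u_2‖ = 3.0098, so e_2 = (0.9967, 0.0782, 0.0195).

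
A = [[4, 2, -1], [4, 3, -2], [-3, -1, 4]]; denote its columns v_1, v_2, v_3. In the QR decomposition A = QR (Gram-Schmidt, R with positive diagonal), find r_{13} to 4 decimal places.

r_{13} = -3.7482

e_1 = v_1/‖v_1‖ = (4, 4, -3)/6.4031 = (0.6247, 0.6247, -0.4685).
r_{13} = e_1·v_3 = -3.7482.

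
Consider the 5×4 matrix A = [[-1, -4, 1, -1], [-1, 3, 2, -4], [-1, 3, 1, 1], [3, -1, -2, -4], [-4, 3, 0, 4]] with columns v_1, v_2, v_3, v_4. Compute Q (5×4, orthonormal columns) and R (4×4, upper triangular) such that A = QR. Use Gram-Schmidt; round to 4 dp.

q_1 = v_1/‖v_1‖ = (-1, -1, -1, 3, -4)/5.2915 = (-0.1890, -0.1890, -0.1890, 0.5669, -0.7559).
r_{12} = q_1·v_2 = -3.2127.
u_2 = v_2 + 3.2127·q_1 = (-4.6071, 2.3929, 2.3929, 0.8214, 0.5714).
‖u_2‖ = 5.8033, so q_2 = (-0.7939, 0.4123, 0.4123, 0.1415, 0.0985).
r_{13} = q_1·v_3 = -1.8898; r_{23} = q_2·v_3 = 0.1600.
u_3 = v_3 + 1.8898·q_1 − 0.1600·q_2 = (0.7699, 1.5769, 0.5769, -0.9512, -1.4443).
‖u_3‖ = 2.5304, so q_3 = (0.3043, 0.6232, 0.2280, -0.3759, -0.5708).
r_{14} = q_1·v_4 = -4.5356; r_{24} = q_2·v_4 = -0.6154; r_{34} = q_3·v_4 = -3.3485.
u_4 = v_4 + 4.5356·q_1 + 0.6154·q_2 + 3.3485·q_3 = (-1.3269, -2.5167, 1.1600, -2.6002, -1.2792).
‖u_4‖ = 4.2235, so q_4 = (-0.3142, -0.5959, 0.2747, -0.6157, -0.3029).

Q = [[-0.1890, -0.7939, 0.3043, -0.3142], [-0.1890, 0.4123, 0.6232, -0.5959], [-0.1890, 0.4123, 0.2280, 0.2747], [0.5669, 0.1415, -0.3759, -0.6157], [-0.7559, 0.0985, -0.5708, -0.3029]], R = [[5.2915, -3.2127, -1.8898, -4.5356], [0.0000, 5.8033, 0.1600, -0.6154], [0.0000, 0.0000, 2.5304, -3.3485], [0.0000, 0.0000, 0.0000, 4.2235]]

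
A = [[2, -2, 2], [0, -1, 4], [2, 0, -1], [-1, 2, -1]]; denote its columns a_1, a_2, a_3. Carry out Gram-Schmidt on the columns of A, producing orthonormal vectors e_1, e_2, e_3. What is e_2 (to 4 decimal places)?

e_1 = a_1/‖a_1‖ = (2, 0, 2, -1)/3.0000 = (0.6667, 0.0000, 0.6667, -0.3333).
r_{12} = e_1·a_2 = -2.0000.
u_2 = a_2 + 2.0000·e_1 = (-0.6667, -1.0000, 1.3333, 1.3333).
‖u_2‖ = 2.2361, so e_2 = (-0.2981, -0.4472, 0.5963, 0.5963).

e_2 = (-0.2981, -0.4472, 0.5963, 0.5963)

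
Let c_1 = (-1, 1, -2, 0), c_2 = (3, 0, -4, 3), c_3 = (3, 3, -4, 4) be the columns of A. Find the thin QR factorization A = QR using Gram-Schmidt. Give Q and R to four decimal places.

Q = [[-0.4082, 0.7018, 0.1495], [0.4082, -0.1526, 0.8627], [-0.8165, -0.4272, 0.3566], [0.0000, 0.5493, 0.3259]], R = [[2.4495, 2.0412, 3.2660], [0.0000, 5.4620, 5.5535], [0.0000, 0.0000, 2.9140]]

c_1 = (-1, 1, -2, 0); ‖c_1‖ = 2.4495, so e_1 = (-0.4082, 0.4082, -0.8165, 0.0000).
e_1·c_2 = (-0.4082)·3 + 0.4082·0 + (-0.8165)·(-4) + 0.0000·3 = 2.0412.
u_2 = c_2 − 2.0412·e_1 = (3.8333, -0.8333, -2.3333, 3.0000).
‖u_2‖ = 5.4620, so e_2 = (0.7018, -0.1526, -0.4272, 0.5493).
e_1·c_3 = (-0.4082)·3 + 0.4082·3 + (-0.8165)·(-4) + 0.0000·4 = 3.2660; e_2·c_3 = 0.7018·3 + (-0.1526)·3 + (-0.4272)·(-4) + 0.5493·4 = 5.5535.
u_3 = c_3 − 3.2660·e_1 − 5.5535·e_2 = (0.4358, 2.5140, 1.0391, 0.9497).
‖u_3‖ = 2.9140, so e_3 = (0.1495, 0.8627, 0.3566, 0.3259).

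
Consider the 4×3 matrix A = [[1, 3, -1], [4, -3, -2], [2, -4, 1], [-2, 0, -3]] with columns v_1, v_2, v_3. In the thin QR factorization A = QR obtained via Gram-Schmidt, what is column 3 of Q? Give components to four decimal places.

v_1 = (1, 4, 2, -2); ‖v_1‖ = 5.0000, so q_1 = (0.2000, 0.8000, 0.4000, -0.4000).
q_1·v_2 = 0.2000·3 + 0.8000·(-3) + 0.4000·(-4) + (-0.4000)·0 = -3.4000.
u_2 = v_2 + 3.4000·q_1 = (3.6800, -0.2800, -2.6400, -1.3600).
‖u_2‖ = 4.7371, so q_2 = (0.7768, -0.0591, -0.5573, -0.2871).
q_1·v_3 = 0.2000·(-1) + 0.8000·(-2) + 0.4000·1 + (-0.4000)·(-3) = -0.2000; q_2·v_3 = 0.7768·(-1) + (-0.0591)·(-2) + (-0.5573)·1 + (-0.2871)·(-3) = -0.3546.
u_3 = v_3 + 0.2000·q_1 + 0.3546·q_2 = (-0.6845, -1.8610, 0.8824, -3.1818).
‖u_3‖ = 3.8515, so q_3 = (-0.1777, -0.4832, 0.2291, -0.8261).

q_3 = (-0.1777, -0.4832, 0.2291, -0.8261)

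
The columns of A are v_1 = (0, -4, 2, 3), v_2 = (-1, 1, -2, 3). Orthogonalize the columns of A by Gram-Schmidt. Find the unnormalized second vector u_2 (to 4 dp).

u_2 = (-1.0000, 1.1379, -2.0690, 2.8966)

v_1 = (0, -4, 2, 3); ‖v_1‖ = 5.3852, so q_1 = (0.0000, -0.7428, 0.3714, 0.5571).
q_1·v_2 = 0.0000·(-1) + (-0.7428)·1 + 0.3714·(-2) + 0.5571·3 = 0.1857.
u_2 = v_2 − 0.1857·q_1 = (-1.0000, 1.1379, -2.0690, 2.8966).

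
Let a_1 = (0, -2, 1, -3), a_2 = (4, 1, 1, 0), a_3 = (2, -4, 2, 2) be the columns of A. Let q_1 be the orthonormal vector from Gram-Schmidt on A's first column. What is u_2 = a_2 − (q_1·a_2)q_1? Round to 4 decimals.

a_1 = (0, -2, 1, -3); ‖a_1‖ = 3.7417, so q_1 = (0.0000, -0.5345, 0.2673, -0.8018).
q_1·a_2 = 0.0000·4 + (-0.5345)·1 + 0.2673·1 + (-0.8018)·0 = -0.2673.
u_2 = a_2 + 0.2673·q_1 = (4.0000, 0.8571, 1.0714, -0.2143).

u_2 = (4.0000, 0.8571, 1.0714, -0.2143)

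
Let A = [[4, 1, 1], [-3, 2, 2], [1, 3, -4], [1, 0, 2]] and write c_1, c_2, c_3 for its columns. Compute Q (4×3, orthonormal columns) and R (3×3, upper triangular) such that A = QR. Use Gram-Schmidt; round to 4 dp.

c_1 = (4, -3, 1, 1); ‖c_1‖ = 5.1962, so q_1 = (0.7698, -0.5774, 0.1925, 0.1925).
q_1·c_2 = 0.7698·1 + (-0.5774)·2 + 0.1925·3 + 0.1925·0 = 0.1925.
u_2 = c_2 − 0.1925·q_1 = (0.8519, 2.1111, 2.9630, -0.0370).
‖u_2‖ = 3.7367, so q_2 = (0.2280, 0.5650, 0.7929, -0.0099).
q_1·c_3 = 0.7698·1 + (-0.5774)·2 + 0.1925·(-4) + 0.1925·2 = -0.7698; q_2·c_3 = 0.2280·1 + 0.5650·2 + 0.7929·(-4) + (-0.0099)·2 = -1.8337.
u_3 = c_3 + 0.7698·q_1 + 1.8337·q_2 = (2.0106, 2.5915, -2.3979, 2.1300).
‖u_3‖ = 4.5875, so q_3 = (0.4383, 0.5649, -0.5227, 0.4643).

Q = [[0.7698, 0.2280, 0.4383], [-0.5774, 0.5650, 0.5649], [0.1925, 0.7929, -0.5227], [0.1925, -0.0099, 0.4643]], R = [[5.1962, 0.1925, -0.7698], [0.0000, 3.7367, -1.8337], [0.0000, 0.0000, 4.5875]]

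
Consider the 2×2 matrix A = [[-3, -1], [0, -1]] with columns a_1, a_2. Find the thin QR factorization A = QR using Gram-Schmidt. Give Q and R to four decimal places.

a_1 = (-3, 0); ‖a_1‖ = 3.0000, so e_1 = (-1.0000, 0.0000).
e_1·a_2 = (-1.0000)·(-1) + 0.0000·(-1) = 1.0000.
u_2 = a_2 − 1.0000·e_1 = (0.0000, -1.0000).
‖u_2‖ = 1.0000, so e_2 = (0.0000, -1.0000).

Q = [[-1.0000, 0.0000], [0.0000, -1.0000]], R = [[3.0000, 1.0000], [0.0000, 1.0000]]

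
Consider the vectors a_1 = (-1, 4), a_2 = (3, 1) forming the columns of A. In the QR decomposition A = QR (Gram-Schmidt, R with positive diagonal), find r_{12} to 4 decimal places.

r_{12} = 0.2425

a_1 = (-1, 4); ‖a_1‖ = 4.1231, so q_1 = (-0.2425, 0.9701).
r_{12} = q_1·a_2 = 0.2425.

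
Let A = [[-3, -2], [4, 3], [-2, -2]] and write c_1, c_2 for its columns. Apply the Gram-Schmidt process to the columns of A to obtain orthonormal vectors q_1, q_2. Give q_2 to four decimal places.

c_1 = (-3, 4, -2); ‖c_1‖ = 5.3852, so q_1 = (-0.5571, 0.7428, -0.3714).
q_1·c_2 = (-0.5571)·(-2) + 0.7428·3 + (-0.3714)·(-2) = 4.0853.
u_2 = c_2 − 4.0853·q_1 = (0.2759, -0.0345, -0.4828).
‖u_2‖ = 0.5571, so q_2 = (0.4952, -0.0619, -0.8666).

q_2 = (0.4952, -0.0619, -0.8666)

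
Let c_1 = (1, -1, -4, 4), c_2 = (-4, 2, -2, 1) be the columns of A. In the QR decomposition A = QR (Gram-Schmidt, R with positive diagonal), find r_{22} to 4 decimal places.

r_{22} = 4.8930

e_1 = c_1/‖c_1‖ = (1, -1, -4, 4)/5.8310 = (0.1715, -0.1715, -0.6860, 0.6860).
r_{12} = e_1·c_2 = 1.0290.
u_2 = c_2 − 1.0290·e_1 = (-4.1765, 2.1765, -1.2941, 0.2941).
r_{22} = ‖u_2‖ = 4.8930.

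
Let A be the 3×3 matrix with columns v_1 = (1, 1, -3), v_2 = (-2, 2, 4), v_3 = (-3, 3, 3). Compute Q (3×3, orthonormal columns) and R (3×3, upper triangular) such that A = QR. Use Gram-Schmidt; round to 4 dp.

v_1 = (1, 1, -3); ‖v_1‖ = 3.3166, so q_1 = (0.3015, 0.3015, -0.9045).
q_1·v_2 = 0.3015·(-2) + 0.3015·2 + (-0.9045)·4 = -3.6181.
u_2 = v_2 + 3.6181·q_1 = (-0.9091, 3.0909, 0.7273).
‖u_2‖ = 3.3029, so q_2 = (-0.2752, 0.9358, 0.2202).
q_1·v_3 = 0.3015·(-3) + 0.3015·3 + (-0.9045)·3 = -2.7136; q_2·v_3 = (-0.2752)·(-3) + 0.9358·3 + 0.2202·3 = 4.2938.
u_3 = v_3 + 2.7136·q_1 − 4.2938·q_2 = (-1.0000, -0.2000, -0.4000).
‖u_3‖ = 1.0954, so q_3 = (-0.9129, -0.1826, -0.3651).

Q = [[0.3015, -0.2752, -0.9129], [0.3015, 0.9358, -0.1826], [-0.9045, 0.2202, -0.3651]], R = [[3.3166, -3.6181, -2.7136], [0.0000, 3.3029, 4.2938], [0.0000, 0.0000, 1.0954]]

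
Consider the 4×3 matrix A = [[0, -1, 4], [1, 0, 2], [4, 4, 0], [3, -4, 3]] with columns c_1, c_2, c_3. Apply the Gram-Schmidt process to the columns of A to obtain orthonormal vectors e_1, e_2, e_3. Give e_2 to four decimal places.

c_1 = (0, 1, 4, 3); ‖c_1‖ = 5.0990, so e_1 = (0.0000, 0.1961, 0.7845, 0.5883).
e_1·c_2 = 0.0000·(-1) + 0.1961·0 + 0.7845·4 + 0.5883·(-4) = 0.7845.
u_2 = c_2 − 0.7845·e_1 = (-1.0000, -0.1538, 3.3846, -4.4615).
‖u_2‖ = 5.6907, so e_2 = (-0.1757, -0.0270, 0.5948, -0.7840).

e_2 = (-0.1757, -0.0270, 0.5948, -0.7840)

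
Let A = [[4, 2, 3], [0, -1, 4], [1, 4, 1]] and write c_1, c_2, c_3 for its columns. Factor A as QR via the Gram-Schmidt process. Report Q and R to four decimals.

c_1 = (4, 0, 1); ‖c_1‖ = 4.1231, so e_1 = (0.9701, 0.0000, 0.2425).
e_1·c_2 = 0.9701·2 + 0.0000·(-1) + 0.2425·4 = 2.9104.
u_2 = c_2 − 2.9104·e_1 = (-0.8235, -1.0000, 3.2941).
‖u_2‖ = 3.5397, so e_2 = (-0.2327, -0.2825, 0.9306).
e_1·c_3 = 0.9701·3 + 0.0000·4 + 0.2425·1 = 3.1530; e_2·c_3 = (-0.2327)·3 + (-0.2825)·4 + 0.9306·1 = -0.8974.
u_3 = c_3 − 3.1530·e_1 + 0.8974·e_2 = (-0.2676, 3.7465, 1.0704).
‖u_3‖ = 3.9056, so e_3 = (-0.0685, 0.9593, 0.2741).

Q = [[0.9701, -0.2327, -0.0685], [0.0000, -0.2825, 0.9593], [0.2425, 0.9306, 0.2741]], R = [[4.1231, 2.9104, 3.1530], [0.0000, 3.5397, -0.8974], [0.0000, 0.0000, 3.9056]]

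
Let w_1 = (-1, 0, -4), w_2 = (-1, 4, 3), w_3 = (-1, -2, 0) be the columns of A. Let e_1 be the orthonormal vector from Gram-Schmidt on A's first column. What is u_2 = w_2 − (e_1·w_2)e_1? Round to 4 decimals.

w_1 = (-1, 0, -4); ‖w_1‖ = 4.1231, so e_1 = (-0.2425, 0.0000, -0.9701).
e_1·w_2 = (-0.2425)·(-1) + 0.0000·4 + (-0.9701)·3 = -2.6679.
u_2 = w_2 + 2.6679·e_1 = (-1.6471, 4.0000, 0.4118).

u_2 = (-1.6471, 4.0000, 0.4118)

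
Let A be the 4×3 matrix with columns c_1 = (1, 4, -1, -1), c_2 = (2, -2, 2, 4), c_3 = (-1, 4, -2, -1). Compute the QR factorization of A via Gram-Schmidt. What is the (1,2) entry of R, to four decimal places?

c_1 = (1, 4, -1, -1); ‖c_1‖ = 4.3589, so e_1 = (0.2294, 0.9177, -0.2294, -0.2294).
r_{12} = e_1·c_2 = -2.7530.

r_{12} = -2.7530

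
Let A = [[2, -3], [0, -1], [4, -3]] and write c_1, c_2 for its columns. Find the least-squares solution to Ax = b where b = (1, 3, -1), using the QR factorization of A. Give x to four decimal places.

x = (-1.6429, -1.7143)

q_1 = c_1/‖c_1‖ = (2, 0, 4)/4.4721 = (0.4472, 0.0000, 0.8944).
r_{12} = q_1·c_2 = -4.0249.
u_2 = c_2 + 4.0249·q_1 = (-1.2000, -1.0000, 0.6000).
‖u_2‖ = 1.6733, so q_2 = (-0.7171, -0.5976, 0.3586).
Qᵀb = (-0.4472, -2.8685).
Back-substitute: x_2 = -2.8685/1.6733 = -1.7143.
x_1 = (-0.4472 + 4.0249·(-1.7143))/4.4721 = -1.6429.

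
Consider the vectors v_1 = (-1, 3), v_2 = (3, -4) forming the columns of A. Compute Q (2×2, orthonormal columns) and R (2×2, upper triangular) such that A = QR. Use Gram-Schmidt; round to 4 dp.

v_1 = (-1, 3); ‖v_1‖ = 3.1623, so q_1 = (-0.3162, 0.9487).
q_1·v_2 = (-0.3162)·3 + 0.9487·(-4) = -4.7434.
u_2 = v_2 + 4.7434·q_1 = (1.5000, 0.5000).
‖u_2‖ = 1.5811, so q_2 = (0.9487, 0.3162).

Q = [[-0.3162, 0.9487], [0.9487, 0.3162]], R = [[3.1623, -4.7434], [0.0000, 1.5811]]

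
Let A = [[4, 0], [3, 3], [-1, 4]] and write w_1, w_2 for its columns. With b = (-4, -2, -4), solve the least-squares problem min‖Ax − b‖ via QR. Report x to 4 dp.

x = (-0.5440, -0.7712)

q_1 = w_1/‖w_1‖ = (4, 3, -1)/5.0990 = (0.7845, 0.5883, -0.1961).
r_{12} = q_1·w_2 = 0.9806.
u_2 = w_2 − 0.9806·q_1 = (-0.7692, 2.4231, 4.1923).
‖u_2‖ = 4.9029, so q_2 = (-0.1569, 0.4942, 0.8551).
Qᵀb = (-3.5301, -3.7811).
Back-substitute: x_2 = -3.7811/4.9029 = -0.7712.
x_1 = (-3.5301 − 0.9806·(-0.7712))/5.0990 = -0.5440.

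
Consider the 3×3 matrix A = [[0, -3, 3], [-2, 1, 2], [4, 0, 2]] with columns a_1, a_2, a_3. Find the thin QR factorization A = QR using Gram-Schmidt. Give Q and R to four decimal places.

a_1 = (0, -2, 4); ‖a_1‖ = 4.4721, so e_1 = (0.0000, -0.4472, 0.8944).
e_1·a_2 = 0.0000·(-3) + (-0.4472)·1 + 0.8944·0 = -0.4472.
u_2 = a_2 + 0.4472·e_1 = (-3.0000, 0.8000, 0.4000).
‖u_2‖ = 3.1305, so e_2 = (-0.9583, 0.2556, 0.1278).
e_1·a_3 = 0.0000·3 + (-0.4472)·2 + 0.8944·2 = 0.8944; e_2·a_3 = (-0.9583)·3 + 0.2556·2 + 0.1278·2 = -2.1083.
u_3 = a_3 − 0.8944·e_1 + 2.1083·e_2 = (0.9796, 2.9388, 1.4694).
‖u_3‖ = 3.4286, so e_3 = (0.2857, 0.8571, 0.4286).

Q = [[0.0000, -0.9583, 0.2857], [-0.4472, 0.2556, 0.8571], [0.8944, 0.1278, 0.4286]], R = [[4.4721, -0.4472, 0.8944], [0.0000, 3.1305, -2.1083], [0.0000, 0.0000, 3.4286]]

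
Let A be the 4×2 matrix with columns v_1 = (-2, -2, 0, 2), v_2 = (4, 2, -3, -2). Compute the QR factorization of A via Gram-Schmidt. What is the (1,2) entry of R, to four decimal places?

r_{12} = -4.6188

q_1 = v_1/‖v_1‖ = (-2, -2, 0, 2)/3.4641 = (-0.5774, -0.5774, 0.0000, 0.5774).
r_{12} = q_1·v_2 = -4.6188.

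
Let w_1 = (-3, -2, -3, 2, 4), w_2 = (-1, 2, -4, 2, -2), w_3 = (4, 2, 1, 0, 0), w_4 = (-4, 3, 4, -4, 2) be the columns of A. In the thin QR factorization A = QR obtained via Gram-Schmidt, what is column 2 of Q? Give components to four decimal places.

q_1 = w_1/‖w_1‖ = (-3, -2, -3, 2, 4)/6.4807 = (-0.4629, -0.3086, -0.4629, 0.3086, 0.6172).
r_{12} = q_1·w_2 = 1.0801.
u_2 = w_2 − 1.0801·q_1 = (-0.5000, 2.3333, -3.5000, 1.6667, -2.6667).
‖u_2‖ = 5.2757, so q_2 = (-0.0948, 0.4423, -0.6634, 0.3159, -0.5055).

q_2 = (-0.0948, 0.4423, -0.6634, 0.3159, -0.5055)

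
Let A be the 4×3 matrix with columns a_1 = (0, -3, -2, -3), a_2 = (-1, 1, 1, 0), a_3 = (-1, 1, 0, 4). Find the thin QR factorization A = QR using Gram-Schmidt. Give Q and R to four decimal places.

a_1 = (0, -3, -2, -3); ‖a_1‖ = 4.6904, so e_1 = (0.0000, -0.6396, -0.4264, -0.6396).
e_1·a_2 = 0.0000·(-1) + (-0.6396)·1 + (-0.4264)·1 + (-0.6396)·0 = -1.0660.
u_2 = a_2 + 1.0660·e_1 = (-1.0000, 0.3182, 0.5455, -0.6818).
‖u_2‖ = 1.3652, so e_2 = (-0.7325, 0.2331, 0.3996, -0.4994).
e_1·a_3 = 0.0000·(-1) + (-0.6396)·1 + (-0.4264)·0 + (-0.6396)·4 = -3.1980; e_2·a_3 = (-0.7325)·(-1) + 0.2331·1 + 0.3996·0 + (-0.4994)·4 = -1.0322.
u_3 = a_3 + 3.1980·e_1 + 1.0322·e_2 = (-1.7561, -0.8049, -0.9512, 1.4390).
‖u_3‖ = 2.5898, so e_3 = (-0.6781, -0.3108, -0.3673, 0.5556).

Q = [[0.0000, -0.7325, -0.6781], [-0.6396, 0.2331, -0.3108], [-0.4264, 0.3996, -0.3673], [-0.6396, -0.4994, 0.5556]], R = [[4.6904, -1.0660, -3.1980], [0.0000, 1.3652, -1.0322], [0.0000, 0.0000, 2.5898]]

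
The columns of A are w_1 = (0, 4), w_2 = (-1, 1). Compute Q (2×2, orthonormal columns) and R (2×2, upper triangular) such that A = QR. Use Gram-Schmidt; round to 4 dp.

Q = [[0.0000, -1.0000], [1.0000, 0.0000]], R = [[4.0000, 1.0000], [0.0000, 1.0000]]

w_1 = (0, 4); ‖w_1‖ = 4.0000, so q_1 = (0.0000, 1.0000).
q_1·w_2 = 0.0000·(-1) + 1.0000·1 = 1.0000.
u_2 = w_2 − 1.0000·q_1 = (-1.0000, 0.0000).
‖u_2‖ = 1.0000, so q_2 = (-1.0000, 0.0000).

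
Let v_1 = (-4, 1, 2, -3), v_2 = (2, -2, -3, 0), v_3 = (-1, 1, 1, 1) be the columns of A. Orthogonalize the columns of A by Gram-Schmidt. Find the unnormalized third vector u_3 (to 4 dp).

q_1 = v_1/‖v_1‖ = (-4, 1, 2, -3)/5.4772 = (-0.7303, 0.1826, 0.3651, -0.5477).
r_{12} = q_1·v_2 = -2.9212.
u_2 = v_2 + 2.9212·q_1 = (-0.1333, -1.4667, -1.9333, -1.6000).
‖u_2‖ = 2.9098, so q_2 = (-0.0458, -0.5041, -0.6644, -0.5499).
r_{13} = q_1·v_3 = 0.7303; r_{23} = q_2·v_3 = -1.6725.
u_3 = v_3 − 0.7303·q_1 + 1.6725·q_2 = (-0.5433, 0.0236, -0.3780, 0.4803).

u_3 = (-0.5433, 0.0236, -0.3780, 0.4803)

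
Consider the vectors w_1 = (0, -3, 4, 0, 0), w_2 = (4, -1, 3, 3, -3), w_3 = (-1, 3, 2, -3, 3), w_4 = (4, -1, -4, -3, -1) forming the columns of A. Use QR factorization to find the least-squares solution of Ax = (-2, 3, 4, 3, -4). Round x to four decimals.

x = (-0.6226, 0.7370, 0.1044, -0.8934)

w_1 = (0, -3, 4, 0, 0); ‖w_1‖ = 5.0000, so q_1 = (0.0000, -0.6000, 0.8000, 0.0000, 0.0000).
q_1·w_2 = 0.0000·4 + (-0.6000)·(-1) + 0.8000·3 + 0.0000·3 + 0.0000·(-3) = 3.0000.
u_2 = w_2 − 3.0000·q_1 = (4.0000, 0.8000, 0.6000, 3.0000, -3.0000).
‖u_2‖ = 5.9161, so q_2 = (0.6761, 0.1352, 0.1014, 0.5071, -0.5071).
q_1·w_3 = 0.0000·(-1) + (-0.6000)·3 + 0.8000·2 + 0.0000·(-3) + 0.0000·3 = -0.2000; q_2·w_3 = 0.6761·(-1) + 0.1352·3 + 0.1014·2 + 0.5071·(-3) + (-0.5071)·3 = -3.1102.
u_3 = w_3 + 0.2000·q_1 + 3.1102·q_2 = (1.1029, 3.3006, 2.4754, -1.4229, 1.4229).
‖u_3‖ = 4.7209, so q_3 = (0.2336, 0.6991, 0.5244, -0.3014, 0.3014).
q_1·w_4 = 0.0000·4 + (-0.6000)·(-1) + 0.8000·(-4) + 0.0000·(-3) + 0.0000·(-1) = -2.6000; q_2·w_4 = 0.6761·4 + 0.1352·(-1) + 0.1014·(-4) + 0.5071·(-3) + (-0.5071)·(-1) = 1.1494; q_3·w_4 = 0.2336·4 + 0.6991·(-1) + 0.5244·(-4) + (-0.3014)·(-3) + 0.3014·(-1) = -1.2593.
u_4 = w_4 + 2.6000·q_1 − 1.1494·q_2 + 1.2593·q_3 = (3.5171, -1.8350, -1.3762, -3.9624, -0.0376).
‖u_4‖ = 5.7735, so q_4 = (0.6092, -0.3178, -0.2384, -0.6863, -0.0065).
Qᵀb = (1.4000, 3.0087, 1.6179, -5.1582).
Back-substitute: x_4 = -5.1582/5.7735 = -0.8934.
x_3 = (1.6179 + 1.2593·(-0.8934))/4.7209 = 0.1044.
x_2 = (3.0087 + 3.1102·0.1044 − 1.1494·(-0.8934))/5.9161 = 0.7370.
x_1 = (1.4000 − 3.0000·0.7370 + 0.2000·0.1044 + 2.6000·(-0.8934))/5.0000 = -0.6226.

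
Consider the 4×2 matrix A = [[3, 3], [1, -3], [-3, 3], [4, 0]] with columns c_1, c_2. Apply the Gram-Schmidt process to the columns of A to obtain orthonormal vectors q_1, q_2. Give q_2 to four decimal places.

c_1 = (3, 1, -3, 4); ‖c_1‖ = 5.9161, so q_1 = (0.5071, 0.1690, -0.5071, 0.6761).
q_1·c_2 = 0.5071·3 + 0.1690·(-3) + (-0.5071)·3 + 0.6761·0 = -0.5071.
u_2 = c_2 + 0.5071·q_1 = (3.2571, -2.9143, 2.7429, 0.3429).
‖u_2‖ = 5.1713, so q_2 = (0.6298, -0.5635, 0.5304, 0.0663).

q_2 = (0.6298, -0.5635, 0.5304, 0.0663)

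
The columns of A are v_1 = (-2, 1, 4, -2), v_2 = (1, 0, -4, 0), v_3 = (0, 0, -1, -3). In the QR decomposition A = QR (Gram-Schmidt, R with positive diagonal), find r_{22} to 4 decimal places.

q_1 = v_1/‖v_1‖ = (-2, 1, 4, -2)/5.0000 = (-0.4000, 0.2000, 0.8000, -0.4000).
r_{12} = q_1·v_2 = -3.6000.
u_2 = v_2 + 3.6000·q_1 = (-0.4400, 0.7200, -1.1200, -1.4400).
r_{22} = ‖u_2‖ = 2.0100.

r_{22} = 2.0100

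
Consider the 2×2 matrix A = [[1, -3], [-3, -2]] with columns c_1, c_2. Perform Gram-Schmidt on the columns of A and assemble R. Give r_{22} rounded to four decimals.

r_{22} = 3.4785

c_1 = (1, -3); ‖c_1‖ = 3.1623, so q_1 = (0.3162, -0.9487).
q_1·c_2 = 0.3162·(-3) + (-0.9487)·(-2) = 0.9487.
u_2 = c_2 − 0.9487·q_1 = (-3.3000, -1.1000).
r_{22} = ‖u_2‖ = 3.4785.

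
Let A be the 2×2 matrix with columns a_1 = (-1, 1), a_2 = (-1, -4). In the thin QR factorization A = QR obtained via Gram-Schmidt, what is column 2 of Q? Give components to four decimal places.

a_1 = (-1, 1); ‖a_1‖ = 1.4142, so e_1 = (-0.7071, 0.7071).
e_1·a_2 = (-0.7071)·(-1) + 0.7071·(-4) = -2.1213.
u_2 = a_2 + 2.1213·e_1 = (-2.5000, -2.5000).
‖u_2‖ = 3.5355, so e_2 = (-0.7071, -0.7071).

e_2 = (-0.7071, -0.7071)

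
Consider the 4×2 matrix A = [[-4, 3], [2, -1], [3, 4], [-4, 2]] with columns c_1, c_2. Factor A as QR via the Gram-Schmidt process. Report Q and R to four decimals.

Q = [[-0.5963, 0.4006], [0.2981, -0.1054], [0.4472, 0.8854], [-0.5963, 0.2108]], R = [[6.7082, -1.4907], [0.0000, 5.2705]]

q_1 = c_1/‖c_1‖ = (-4, 2, 3, -4)/6.7082 = (-0.5963, 0.2981, 0.4472, -0.5963).
r_{12} = q_1·c_2 = -1.4907.
u_2 = c_2 + 1.4907·q_1 = (2.1111, -0.5556, 4.6667, 1.1111).
‖u_2‖ = 5.2705, so q_2 = (0.4006, -0.1054, 0.8854, 0.2108).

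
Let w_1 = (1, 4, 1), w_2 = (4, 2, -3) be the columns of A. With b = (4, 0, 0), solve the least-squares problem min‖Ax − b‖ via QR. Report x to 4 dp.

x = (-0.0635, 0.5714)

w_1 = (1, 4, 1); ‖w_1‖ = 4.2426, so q_1 = (0.2357, 0.9428, 0.2357).
q_1·w_2 = 0.2357·4 + 0.9428·2 + 0.2357·(-3) = 2.1213.
u_2 = w_2 − 2.1213·q_1 = (3.5000, 0.0000, -3.5000).
‖u_2‖ = 4.9497, so q_2 = (0.7071, 0.0000, -0.7071).
Qᵀb = (0.9428, 2.8284).
Back-substitute: x_2 = 2.8284/4.9497 = 0.5714.
x_1 = (0.9428 − 2.1213·0.5714)/4.2426 = -0.0635.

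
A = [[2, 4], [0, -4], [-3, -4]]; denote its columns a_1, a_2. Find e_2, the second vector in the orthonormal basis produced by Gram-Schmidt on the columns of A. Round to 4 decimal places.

e_2 = (0.2224, -0.9636, 0.1482)

e_1 = a_1/‖a_1‖ = (2, 0, -3)/3.6056 = (0.5547, 0.0000, -0.8321).
r_{12} = e_1·a_2 = 5.5470.
u_2 = a_2 − 5.5470·e_1 = (0.9231, -4.0000, 0.6154).
‖u_2‖ = 4.1510, so e_2 = (0.2224, -0.9636, 0.1482).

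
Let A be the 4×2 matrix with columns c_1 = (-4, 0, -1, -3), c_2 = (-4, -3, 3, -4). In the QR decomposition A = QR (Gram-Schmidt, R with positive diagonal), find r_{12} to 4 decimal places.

r_{12} = 4.9029

c_1 = (-4, 0, -1, -3); ‖c_1‖ = 5.0990, so e_1 = (-0.7845, 0.0000, -0.1961, -0.5883).
r_{12} = e_1·c_2 = 4.9029.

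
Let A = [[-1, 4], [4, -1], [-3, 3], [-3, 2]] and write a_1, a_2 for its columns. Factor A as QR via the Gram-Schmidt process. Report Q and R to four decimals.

Q = [[-0.1690, 0.8664], [0.6761, 0.4221], [-0.5071, 0.2666], [-0.5071, 0.0074]], R = [[5.9161, -3.8877], [0.0000, 3.8582]]

a_1 = (-1, 4, -3, -3); ‖a_1‖ = 5.9161, so e_1 = (-0.1690, 0.6761, -0.5071, -0.5071).
e_1·a_2 = (-0.1690)·4 + 0.6761·(-1) + (-0.5071)·3 + (-0.5071)·2 = -3.8877.
u_2 = a_2 + 3.8877·e_1 = (3.3429, 1.6286, 1.0286, 0.0286).
‖u_2‖ = 3.8582, so e_2 = (0.8664, 0.4221, 0.2666, 0.0074).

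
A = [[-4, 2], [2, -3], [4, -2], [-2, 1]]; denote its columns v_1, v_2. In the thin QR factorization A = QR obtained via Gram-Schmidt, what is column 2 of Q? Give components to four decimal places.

q_2 = (-0.2108, -0.9487, 0.2108, -0.1054)

q_1 = v_1/‖v_1‖ = (-4, 2, 4, -2)/6.3246 = (-0.6325, 0.3162, 0.6325, -0.3162).
r_{12} = q_1·v_2 = -3.7947.
u_2 = v_2 + 3.7947·q_1 = (-0.4000, -1.8000, 0.4000, -0.2000).
‖u_2‖ = 1.8974, so q_2 = (-0.2108, -0.9487, 0.2108, -0.1054).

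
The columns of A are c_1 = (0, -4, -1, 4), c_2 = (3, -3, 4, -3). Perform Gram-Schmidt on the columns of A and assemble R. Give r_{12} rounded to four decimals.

r_{12} = -0.6963

c_1 = (0, -4, -1, 4); ‖c_1‖ = 5.7446, so e_1 = (0.0000, -0.6963, -0.1741, 0.6963).
r_{12} = e_1·c_2 = -0.6963.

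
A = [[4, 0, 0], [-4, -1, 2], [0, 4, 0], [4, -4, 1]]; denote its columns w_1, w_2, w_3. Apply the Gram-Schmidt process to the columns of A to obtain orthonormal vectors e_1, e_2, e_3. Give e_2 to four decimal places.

e_2 = (0.1826, -0.3651, 0.7303, -0.5477)

w_1 = (4, -4, 0, 4); ‖w_1‖ = 6.9282, so e_1 = (0.5774, -0.5774, 0.0000, 0.5774).
e_1·w_2 = 0.5774·0 + (-0.5774)·(-1) + 0.0000·4 + 0.5774·(-4) = -1.7321.
u_2 = w_2 + 1.7321·e_1 = (1.0000, -2.0000, 4.0000, -3.0000).
‖u_2‖ = 5.4772, so e_2 = (0.1826, -0.3651, 0.7303, -0.5477).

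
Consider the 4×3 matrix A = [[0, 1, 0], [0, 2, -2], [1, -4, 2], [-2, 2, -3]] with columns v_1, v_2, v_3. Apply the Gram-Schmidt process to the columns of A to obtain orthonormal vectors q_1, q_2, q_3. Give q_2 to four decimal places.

q_2 = (0.2863, 0.5726, -0.6871, -0.3436)

v_1 = (0, 0, 1, -2); ‖v_1‖ = 2.2361, so q_1 = (0.0000, 0.0000, 0.4472, -0.8944).
q_1·v_2 = 0.0000·1 + 0.0000·2 + 0.4472·(-4) + (-0.8944)·2 = -3.5777.
u_2 = v_2 + 3.5777·q_1 = (1.0000, 2.0000, -2.4000, -1.2000).
‖u_2‖ = 3.4928, so q_2 = (0.2863, 0.5726, -0.6871, -0.3436).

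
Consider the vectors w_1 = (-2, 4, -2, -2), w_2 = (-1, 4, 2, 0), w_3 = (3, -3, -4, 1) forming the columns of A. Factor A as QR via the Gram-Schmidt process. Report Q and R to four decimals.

Q = [[-0.3780, 0.0000, 0.7059], [0.7559, 0.5345, 0.3765], [-0.3780, 0.8018, -0.4000], [-0.3780, 0.2673, 0.4471]], R = [[5.2915, 2.6458, -2.2678], [0.0000, 3.7417, -4.5434], [0.0000, 0.0000, 3.0355]]

w_1 = (-2, 4, -2, -2); ‖w_1‖ = 5.2915, so e_1 = (-0.3780, 0.7559, -0.3780, -0.3780).
e_1·w_2 = (-0.3780)·(-1) + 0.7559·4 + (-0.3780)·2 + (-0.3780)·0 = 2.6458.
u_2 = w_2 − 2.6458·e_1 = (0.0000, 2.0000, 3.0000, 1.0000).
‖u_2‖ = 3.7417, so e_2 = (0.0000, 0.5345, 0.8018, 0.2673).
e_1·w_3 = (-0.3780)·3 + 0.7559·(-3) + (-0.3780)·(-4) + (-0.3780)·1 = -2.2678; e_2·w_3 = 0.0000·3 + 0.5345·(-3) + 0.8018·(-4) + 0.2673·1 = -4.5434.
u_3 = w_3 + 2.2678·e_1 + 4.5434·e_2 = (2.1429, 1.1429, -1.2143, 1.3571).
‖u_3‖ = 3.0355, so e_3 = (0.7059, 0.3765, -0.4000, 0.4471).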